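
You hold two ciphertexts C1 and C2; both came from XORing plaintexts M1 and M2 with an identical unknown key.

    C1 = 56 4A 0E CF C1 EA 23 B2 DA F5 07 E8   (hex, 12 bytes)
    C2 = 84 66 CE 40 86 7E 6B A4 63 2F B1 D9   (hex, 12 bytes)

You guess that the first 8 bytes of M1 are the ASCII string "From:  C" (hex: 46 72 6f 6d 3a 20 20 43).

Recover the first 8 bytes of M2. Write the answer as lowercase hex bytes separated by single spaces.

94 5e af e2 7d b4 68 55

First, C1 ⊕ C2 = (M1 ⊕ K) ⊕ (M2 ⊕ K) = M1 ⊕ M2, so the key drops out. Then M2 = (M1 ⊕ M2) ⊕ M1 over the first 8 bytes.
byte 0: (56 ^ 84) ^ 46 = d2 ^ 46 = 94
byte 1: (4a ^ 66) ^ 72 = 2c ^ 72 = 5e
byte 2: (0e ^ ce) ^ 6f = c0 ^ 6f = af
byte 3: (cf ^ 40) ^ 6d = 8f ^ 6d = e2
byte 4: (c1 ^ 86) ^ 3a = 47 ^ 3a = 7d
byte 5: (ea ^ 7e) ^ 20 = 94 ^ 20 = b4
byte 6: (23 ^ 6b) ^ 20 = 48 ^ 20 = 68
byte 7: (b2 ^ a4) ^ 43 = 16 ^ 43 = 55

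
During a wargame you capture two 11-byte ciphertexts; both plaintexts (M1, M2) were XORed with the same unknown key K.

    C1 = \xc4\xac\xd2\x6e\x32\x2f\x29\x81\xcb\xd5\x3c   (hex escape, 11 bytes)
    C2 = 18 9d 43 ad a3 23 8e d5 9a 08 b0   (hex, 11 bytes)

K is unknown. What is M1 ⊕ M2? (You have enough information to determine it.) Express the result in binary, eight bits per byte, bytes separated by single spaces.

C1 ⊕ C2 = (M1 ⊕ K) ⊕ (M2 ⊕ K) = M1 ⊕ M2 — the shared key cancels under XOR.
11000100 XOR 00011000 = 11011100
10101100 XOR 10011101 = 00110001
11010010 XOR 01000011 = 10010001
01101110 XOR 10101101 = 11000011
00110010 XOR 10100011 = 10010001
00101111 XOR 00100011 = 00001100
00101001 XOR 10001110 = 10100111
10000001 XOR 11010101 = 01010100
11001011 XOR 10011010 = 01010001
11010101 XOR 00001000 = 11011101
00111100 XOR 10110000 = 10001100

11011100 00110001 10010001 11000011 10010001 00001100 10100111 01010100 01010001 11011101 10001100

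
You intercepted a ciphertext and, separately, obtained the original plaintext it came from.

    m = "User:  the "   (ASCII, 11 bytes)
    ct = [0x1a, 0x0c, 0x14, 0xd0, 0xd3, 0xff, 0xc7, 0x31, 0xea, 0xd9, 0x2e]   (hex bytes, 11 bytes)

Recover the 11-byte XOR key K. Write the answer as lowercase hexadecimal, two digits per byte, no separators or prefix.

Since ct = m ⊕ K, XORing both sides with m gives K = m ⊕ ct.
byte 0: 55 ^ 1a = 4f
byte 1: 73 ^ 0c = 7f
byte 2: 65 ^ 14 = 71
byte 3: 72 ^ d0 = a2
byte 4: 3a ^ d3 = e9
byte 5: 20 ^ ff = df
byte 6: 20 ^ c7 = e7
byte 7: 74 ^ 31 = 45
byte 8: 68 ^ ea = 82
byte 9: 65 ^ d9 = bc
byte 10: 20 ^ 2e = 0e

4f7f71a2e9dfe74582bc0e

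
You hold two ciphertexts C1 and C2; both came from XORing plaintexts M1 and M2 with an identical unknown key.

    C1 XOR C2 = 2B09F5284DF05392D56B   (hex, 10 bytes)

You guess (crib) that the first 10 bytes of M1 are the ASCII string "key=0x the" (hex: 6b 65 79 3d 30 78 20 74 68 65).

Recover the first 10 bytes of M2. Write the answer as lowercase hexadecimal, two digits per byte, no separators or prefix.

406c8c157d8873e6bd0e

Since C1 ⊕ C2 = M1 ⊕ M2, XORing with the guessed M1 bytes yields the corresponding M2 bytes: M2 = (C1 ⊕ C2) ⊕ M1.
byte 0: 2b ⊕ 6b = 40
byte 1: 09 ⊕ 65 = 6c
byte 2: f5 ⊕ 79 = 8c
byte 3: 28 ⊕ 3d = 15
byte 4: 4d ⊕ 30 = 7d
byte 5: f0 ⊕ 78 = 88
byte 6: 53 ⊕ 20 = 73
byte 7: 92 ⊕ 74 = e6
byte 8: d5 ⊕ 68 = bd
byte 9: 6b ⊕ 65 = 0e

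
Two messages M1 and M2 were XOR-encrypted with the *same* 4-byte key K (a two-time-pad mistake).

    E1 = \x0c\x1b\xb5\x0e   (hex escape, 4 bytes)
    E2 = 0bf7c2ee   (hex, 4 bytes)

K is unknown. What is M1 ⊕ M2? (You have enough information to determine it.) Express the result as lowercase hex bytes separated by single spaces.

07 ec 77 e0

E1 ⊕ E2 = (M1 ⊕ K) ⊕ (M2 ⊕ K) = M1 ⊕ M2 — the shared key cancels under XOR.
byte 0:  12 ^  11 =   7
byte 1:  27 ^ 247 = 236
byte 2: 181 ^ 194 = 119
byte 3:  14 ^ 238 = 224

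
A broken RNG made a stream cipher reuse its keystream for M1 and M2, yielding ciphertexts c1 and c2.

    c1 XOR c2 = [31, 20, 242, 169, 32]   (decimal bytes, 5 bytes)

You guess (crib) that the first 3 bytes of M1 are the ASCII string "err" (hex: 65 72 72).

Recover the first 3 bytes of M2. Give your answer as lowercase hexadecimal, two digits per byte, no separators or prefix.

Since c1 ⊕ c2 = M1 ⊕ M2, XORing with the guessed M1 bytes yields the corresponding M2 bytes: M2 = (c1 ⊕ c2) ⊕ M1.
00011111 XOR 01100101 = 01111010
00010100 XOR 01110010 = 01100110
11110010 XOR 01110010 = 10000000

7a6680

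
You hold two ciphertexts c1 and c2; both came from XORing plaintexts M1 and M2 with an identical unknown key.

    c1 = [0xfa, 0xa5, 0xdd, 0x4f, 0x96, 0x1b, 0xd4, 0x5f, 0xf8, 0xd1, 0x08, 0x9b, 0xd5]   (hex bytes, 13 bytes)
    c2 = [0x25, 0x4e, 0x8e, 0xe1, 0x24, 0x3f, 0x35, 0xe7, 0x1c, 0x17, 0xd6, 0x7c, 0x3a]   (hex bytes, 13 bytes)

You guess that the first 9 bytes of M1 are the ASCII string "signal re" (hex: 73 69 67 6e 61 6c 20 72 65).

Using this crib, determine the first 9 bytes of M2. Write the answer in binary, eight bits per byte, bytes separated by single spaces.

First, c1 ⊕ c2 = (M1 ⊕ K) ⊕ (M2 ⊕ K) = M1 ⊕ M2, so the key drops out. Then M2 = (M1 ⊕ M2) ⊕ M1 over the first 9 bytes.
byte 0: (fa ⊕ 25) ⊕ 73 = df ⊕ 73 = ac
byte 1: (a5 ⊕ 4e) ⊕ 69 = eb ⊕ 69 = 82
byte 2: (dd ⊕ 8e) ⊕ 67 = 53 ⊕ 67 = 34
byte 3: (4f ⊕ e1) ⊕ 6e = ae ⊕ 6e = c0
byte 4: (96 ⊕ 24) ⊕ 61 = b2 ⊕ 61 = d3
byte 5: (1b ⊕ 3f) ⊕ 6c = 24 ⊕ 6c = 48
byte 6: (d4 ⊕ 35) ⊕ 20 = e1 ⊕ 20 = c1
byte 7: (5f ⊕ e7) ⊕ 72 = b8 ⊕ 72 = ca
byte 8: (f8 ⊕ 1c) ⊕ 65 = e4 ⊕ 65 = 81

10101100 10000010 00110100 11000000 11010011 01001000 11000001 11001010 10000001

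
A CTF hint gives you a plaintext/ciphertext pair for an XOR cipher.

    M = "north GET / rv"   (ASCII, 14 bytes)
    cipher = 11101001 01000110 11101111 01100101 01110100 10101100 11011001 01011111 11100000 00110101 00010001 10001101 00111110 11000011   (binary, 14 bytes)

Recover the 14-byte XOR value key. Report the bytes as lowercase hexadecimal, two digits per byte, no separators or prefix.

Since cipher = M ⊕ key, XORing both sides with M gives key = M ⊕ cipher.
byte 0: 6e ^ e9 = 87
byte 1: 6f ^ 46 = 29
byte 2: 72 ^ ef = 9d
byte 3: 74 ^ 65 = 11
byte 4: 68 ^ 74 = 1c
byte 5: 20 ^ ac = 8c
byte 6: 47 ^ d9 = 9e
byte 7: 45 ^ 5f = 1a
byte 8: 54 ^ e0 = b4
byte 9: 20 ^ 35 = 15
byte 10: 2f ^ 11 = 3e
byte 11: 20 ^ 8d = ad
byte 12: 72 ^ 3e = 4c
byte 13: 76 ^ c3 = b5

87299d111c8c9e1ab4153ead4cb5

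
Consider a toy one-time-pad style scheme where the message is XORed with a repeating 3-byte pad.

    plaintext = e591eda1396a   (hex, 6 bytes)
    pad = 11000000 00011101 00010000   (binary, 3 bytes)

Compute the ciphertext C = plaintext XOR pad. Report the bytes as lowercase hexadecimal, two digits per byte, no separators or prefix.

The 3-byte key repeats, so the effective keystream is c0 1d 10 c0 1d 10.
byte 0: e5 ⊕ c0 = 25
byte 1: 91 ⊕ 1d = 8c
byte 2: ed ⊕ 10 = fd
byte 3: a1 ⊕ c0 = 61
byte 4: 39 ⊕ 1d = 24
byte 5: 6a ⊕ 10 = 7a

258cfd61247a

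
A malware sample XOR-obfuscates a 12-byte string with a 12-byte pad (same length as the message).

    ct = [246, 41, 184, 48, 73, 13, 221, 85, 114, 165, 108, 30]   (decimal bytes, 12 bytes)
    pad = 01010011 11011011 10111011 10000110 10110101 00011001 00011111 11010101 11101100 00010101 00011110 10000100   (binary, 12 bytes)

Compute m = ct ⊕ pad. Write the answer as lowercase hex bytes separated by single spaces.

byte 0: f6 ⊕ 53 = a5
byte 1: 29 ⊕ db = f2
byte 2: b8 ⊕ bb = 03
byte 3: 30 ⊕ 86 = b6
byte 4: 49 ⊕ b5 = fc
byte 5: 0d ⊕ 19 = 14
byte 6: dd ⊕ 1f = c2
byte 7: 55 ⊕ d5 = 80
byte 8: 72 ⊕ ec = 9e
byte 9: a5 ⊕ 15 = b0
byte 10: 6c ⊕ 1e = 72
byte 11: 1e ⊕ 84 = 9a

a5 f2 03 b6 fc 14 c2 80 9e b0 72 9a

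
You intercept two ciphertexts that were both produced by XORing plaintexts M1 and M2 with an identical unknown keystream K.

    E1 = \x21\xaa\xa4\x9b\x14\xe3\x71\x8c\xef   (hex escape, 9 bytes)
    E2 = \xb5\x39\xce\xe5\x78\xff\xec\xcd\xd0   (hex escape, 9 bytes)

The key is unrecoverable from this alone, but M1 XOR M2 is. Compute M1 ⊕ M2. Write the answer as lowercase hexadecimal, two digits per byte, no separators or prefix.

94936a7e6c1c9d413f

E1 ⊕ E2 = (M1 ⊕ K) ⊕ (M2 ⊕ K) = M1 ⊕ M2 — the shared key cancels under XOR.
21 ⊕ b5 = 94
aa ⊕ 39 = 93
a4 ⊕ ce = 6a
9b ⊕ e5 = 7e
14 ⊕ 78 = 6c
e3 ⊕ ff = 1c
71 ⊕ ec = 9d
8c ⊕ cd = 41
ef ⊕ d0 = 3f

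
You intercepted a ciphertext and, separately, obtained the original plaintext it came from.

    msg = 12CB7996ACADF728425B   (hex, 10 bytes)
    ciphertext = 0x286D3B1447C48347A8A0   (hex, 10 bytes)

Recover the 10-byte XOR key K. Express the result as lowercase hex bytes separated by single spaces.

3a a6 42 82 eb 69 74 6f ea fb

Since ciphertext = msg ⊕ K, XORing both sides with msg gives K = msg ⊕ ciphertext.
 18 xor  40 =  58
203 xor 109 = 166
121 xor  59 =  66
150 xor  20 = 130
172 xor  71 = 235
173 xor 196 = 105
247 xor 131 = 116
 40 xor  71 = 111
 66 xor 168 = 234
 91 xor 160 = 251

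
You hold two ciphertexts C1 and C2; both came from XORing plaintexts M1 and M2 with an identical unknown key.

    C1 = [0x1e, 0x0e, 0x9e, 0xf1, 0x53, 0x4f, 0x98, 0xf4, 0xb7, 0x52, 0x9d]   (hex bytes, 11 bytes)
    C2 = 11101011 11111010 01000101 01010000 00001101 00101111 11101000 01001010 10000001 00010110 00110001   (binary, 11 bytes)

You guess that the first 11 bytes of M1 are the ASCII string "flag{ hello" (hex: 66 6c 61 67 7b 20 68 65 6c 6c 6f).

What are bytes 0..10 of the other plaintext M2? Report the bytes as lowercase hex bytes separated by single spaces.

First, C1 ⊕ C2 = (M1 ⊕ K) ⊕ (M2 ⊕ K) = M1 ⊕ M2, so the key drops out. Then M2 = (M1 ⊕ M2) ⊕ M1 over the first 11 bytes.
byte 0: (1e ^ eb) ^ 66 = f5 ^ 66 = 93
byte 1: (0e ^ fa) ^ 6c = f4 ^ 6c = 98
byte 2: (9e ^ 45) ^ 61 = db ^ 61 = ba
byte 3: (f1 ^ 50) ^ 67 = a1 ^ 67 = c6
byte 4: (53 ^ 0d) ^ 7b = 5e ^ 7b = 25
byte 5: (4f ^ 2f) ^ 20 = 60 ^ 20 = 40
byte 6: (98 ^ e8) ^ 68 = 70 ^ 68 = 18
byte 7: (f4 ^ 4a) ^ 65 = be ^ 65 = db
byte 8: (b7 ^ 81) ^ 6c = 36 ^ 6c = 5a
byte 9: (52 ^ 16) ^ 6c = 44 ^ 6c = 28
byte 10: (9d ^ 31) ^ 6f = ac ^ 6f = c3

93 98 ba c6 25 40 18 db 5a 28 c3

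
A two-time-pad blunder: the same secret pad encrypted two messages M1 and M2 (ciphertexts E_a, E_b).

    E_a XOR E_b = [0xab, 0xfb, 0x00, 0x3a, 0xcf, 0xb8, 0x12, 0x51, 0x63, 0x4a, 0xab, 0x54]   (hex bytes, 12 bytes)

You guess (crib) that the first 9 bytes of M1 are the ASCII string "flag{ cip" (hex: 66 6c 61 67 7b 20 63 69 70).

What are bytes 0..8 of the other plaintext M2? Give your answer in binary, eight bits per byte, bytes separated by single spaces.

11001101 10010111 01100001 01011101 10110100 10011000 01110001 00111000 00010011

Since E_a ⊕ E_b = M1 ⊕ M2, XORing with the guessed M1 bytes yields the corresponding M2 bytes: M2 = (E_a ⊕ E_b) ⊕ M1.
ab ^ 66 = cd
fb ^ 6c = 97
00 ^ 61 = 61
3a ^ 67 = 5d
cf ^ 7b = b4
b8 ^ 20 = 98
12 ^ 63 = 71
51 ^ 69 = 38
63 ^ 70 = 13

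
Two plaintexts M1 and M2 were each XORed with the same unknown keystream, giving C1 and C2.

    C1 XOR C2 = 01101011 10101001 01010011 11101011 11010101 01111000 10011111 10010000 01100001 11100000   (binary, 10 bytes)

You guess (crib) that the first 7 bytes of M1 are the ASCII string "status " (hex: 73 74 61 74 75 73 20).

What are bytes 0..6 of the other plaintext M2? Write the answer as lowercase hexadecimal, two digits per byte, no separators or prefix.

18dd329fa00bbf

Since C1 ⊕ C2 = M1 ⊕ M2, XORing with the guessed M1 bytes yields the corresponding M2 bytes: M2 = (C1 ⊕ C2) ⊕ M1.
byte 0: 01101011 xor 01110011 = 00011000
byte 1: 10101001 xor 01110100 = 11011101
byte 2: 01010011 xor 01100001 = 00110010
byte 3: 11101011 xor 01110100 = 10011111
byte 4: 11010101 xor 01110101 = 10100000
byte 5: 01111000 xor 01110011 = 00001011
byte 6: 10011111 xor 00100000 = 10111111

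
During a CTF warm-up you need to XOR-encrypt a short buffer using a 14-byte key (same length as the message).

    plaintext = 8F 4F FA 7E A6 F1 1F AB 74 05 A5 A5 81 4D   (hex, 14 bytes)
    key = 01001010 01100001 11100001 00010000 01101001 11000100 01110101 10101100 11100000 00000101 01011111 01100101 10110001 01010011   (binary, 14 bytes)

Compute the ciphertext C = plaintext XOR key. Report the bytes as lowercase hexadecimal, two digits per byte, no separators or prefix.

c52e1b6ecf356a079400fac0301e

XOR is its own inverse, so applying the key byte-wise gives the result directly.
byte 0: 8f ^ 4a = c5
byte 1: 4f ^ 61 = 2e
byte 2: fa ^ e1 = 1b
byte 3: 7e ^ 10 = 6e
byte 4: a6 ^ 69 = cf
byte 5: f1 ^ c4 = 35
byte 6: 1f ^ 75 = 6a
byte 7: ab ^ ac = 07
byte 8: 74 ^ e0 = 94
byte 9: 05 ^ 05 = 00
byte 10: a5 ^ 5f = fa
byte 11: a5 ^ 65 = c0
byte 12: 81 ^ b1 = 30
byte 13: 4d ^ 53 = 1e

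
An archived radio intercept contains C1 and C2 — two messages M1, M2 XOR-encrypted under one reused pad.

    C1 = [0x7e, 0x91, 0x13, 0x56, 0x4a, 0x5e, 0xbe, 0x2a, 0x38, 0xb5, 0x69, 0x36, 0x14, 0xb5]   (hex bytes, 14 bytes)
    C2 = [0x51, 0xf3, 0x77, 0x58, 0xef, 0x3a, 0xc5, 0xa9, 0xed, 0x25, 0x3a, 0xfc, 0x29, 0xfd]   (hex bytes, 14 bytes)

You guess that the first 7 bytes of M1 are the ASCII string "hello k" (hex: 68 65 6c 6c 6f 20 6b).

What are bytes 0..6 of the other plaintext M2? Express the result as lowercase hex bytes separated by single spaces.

47 07 08 62 ca 44 10

First, C1 ⊕ C2 = (M1 ⊕ K) ⊕ (M2 ⊕ K) = M1 ⊕ M2, so the key drops out. Then M2 = (M1 ⊕ M2) ⊕ M1 over the first 7 bytes.
byte 0: (7e xor 51) xor 68 = 2f xor 68 = 47
byte 1: (91 xor f3) xor 65 = 62 xor 65 = 07
byte 2: (13 xor 77) xor 6c = 64 xor 6c = 08
byte 3: (56 xor 58) xor 6c = 0e xor 6c = 62
byte 4: (4a xor ef) xor 6f = a5 xor 6f = ca
byte 5: (5e xor 3a) xor 20 = 64 xor 20 = 44
byte 6: (be xor c5) xor 6b = 7b xor 6b = 10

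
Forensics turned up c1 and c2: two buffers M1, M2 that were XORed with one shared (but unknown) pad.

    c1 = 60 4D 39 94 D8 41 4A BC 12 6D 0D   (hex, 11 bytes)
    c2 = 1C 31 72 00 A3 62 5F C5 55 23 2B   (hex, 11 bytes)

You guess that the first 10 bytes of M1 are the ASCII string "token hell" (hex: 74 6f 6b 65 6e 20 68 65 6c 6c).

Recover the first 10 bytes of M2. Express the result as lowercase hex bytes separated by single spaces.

08 13 20 f1 15 03 7d 1c 2b 22

First, c1 ⊕ c2 = (M1 ⊕ K) ⊕ (M2 ⊕ K) = M1 ⊕ M2, so the key drops out. Then M2 = (M1 ⊕ M2) ⊕ M1 over the first 10 bytes.
byte 0: (60 ^ 1c) ^ 74 = 7c ^ 74 = 08
byte 1: (4d ^ 31) ^ 6f = 7c ^ 6f = 13
byte 2: (39 ^ 72) ^ 6b = 4b ^ 6b = 20
byte 3: (94 ^ 00) ^ 65 = 94 ^ 65 = f1
byte 4: (d8 ^ a3) ^ 6e = 7b ^ 6e = 15
byte 5: (41 ^ 62) ^ 20 = 23 ^ 20 = 03
byte 6: (4a ^ 5f) ^ 68 = 15 ^ 68 = 7d
byte 7: (bc ^ c5) ^ 65 = 79 ^ 65 = 1c
byte 8: (12 ^ 55) ^ 6c = 47 ^ 6c = 2b
byte 9: (6d ^ 23) ^ 6c = 4e ^ 6c = 22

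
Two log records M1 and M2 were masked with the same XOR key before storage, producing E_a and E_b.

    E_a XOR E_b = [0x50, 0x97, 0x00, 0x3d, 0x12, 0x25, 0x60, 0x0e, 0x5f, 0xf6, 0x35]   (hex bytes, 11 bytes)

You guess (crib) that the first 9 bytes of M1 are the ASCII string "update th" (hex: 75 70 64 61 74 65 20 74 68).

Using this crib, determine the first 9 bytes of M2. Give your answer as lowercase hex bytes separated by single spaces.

Since E_a ⊕ E_b = M1 ⊕ M2, XORing with the guessed M1 bytes yields the corresponding M2 bytes: M2 = (E_a ⊕ E_b) ⊕ M1.
50 ^ 75 = 25
97 ^ 70 = e7
00 ^ 64 = 64
3d ^ 61 = 5c
12 ^ 74 = 66
25 ^ 65 = 40
60 ^ 20 = 40
0e ^ 74 = 7a
5f ^ 68 = 37

25 e7 64 5c 66 40 40 7a 37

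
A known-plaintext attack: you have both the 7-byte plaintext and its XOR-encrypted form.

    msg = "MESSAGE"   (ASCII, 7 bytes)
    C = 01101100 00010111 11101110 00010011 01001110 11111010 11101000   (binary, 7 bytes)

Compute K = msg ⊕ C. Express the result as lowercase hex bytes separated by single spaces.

Since C = msg ⊕ K, XORing both sides with msg gives K = msg ⊕ C.
4d XOR 6c = 21
45 XOR 17 = 52
53 XOR ee = bd
53 XOR 13 = 40
41 XOR 4e = 0f
47 XOR fa = bd
45 XOR e8 = ad

21 52 bd 40 0f bd ad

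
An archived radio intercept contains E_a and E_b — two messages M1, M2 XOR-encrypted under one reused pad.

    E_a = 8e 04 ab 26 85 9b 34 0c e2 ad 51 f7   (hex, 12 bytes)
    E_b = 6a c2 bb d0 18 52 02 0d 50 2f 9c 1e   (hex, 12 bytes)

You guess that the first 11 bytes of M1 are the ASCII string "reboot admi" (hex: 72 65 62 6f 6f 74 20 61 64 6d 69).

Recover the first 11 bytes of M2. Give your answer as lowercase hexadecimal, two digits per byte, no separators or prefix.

First, E_a ⊕ E_b = (M1 ⊕ K) ⊕ (M2 ⊕ K) = M1 ⊕ M2, so the key drops out. Then M2 = (M1 ⊕ M2) ⊕ M1 over the first 11 bytes.
byte 0: (8e ⊕ 6a) ⊕ 72 = e4 ⊕ 72 = 96
byte 1: (04 ⊕ c2) ⊕ 65 = c6 ⊕ 65 = a3
byte 2: (ab ⊕ bb) ⊕ 62 = 10 ⊕ 62 = 72
byte 3: (26 ⊕ d0) ⊕ 6f = f6 ⊕ 6f = 99
byte 4: (85 ⊕ 18) ⊕ 6f = 9d ⊕ 6f = f2
byte 5: (9b ⊕ 52) ⊕ 74 = c9 ⊕ 74 = bd
byte 6: (34 ⊕ 02) ⊕ 20 = 36 ⊕ 20 = 16
byte 7: (0c ⊕ 0d) ⊕ 61 = 01 ⊕ 61 = 60
byte 8: (e2 ⊕ 50) ⊕ 64 = b2 ⊕ 64 = d6
byte 9: (ad ⊕ 2f) ⊕ 6d = 82 ⊕ 6d = ef
byte 10: (51 ⊕ 9c) ⊕ 69 = cd ⊕ 69 = a4

96a37299f2bd1660d6efa4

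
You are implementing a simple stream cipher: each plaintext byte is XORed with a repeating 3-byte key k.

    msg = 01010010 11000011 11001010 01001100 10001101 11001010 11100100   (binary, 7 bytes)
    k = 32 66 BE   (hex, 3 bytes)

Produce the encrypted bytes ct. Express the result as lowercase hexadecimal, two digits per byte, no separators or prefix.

60a5747eeb74d6

The 3-byte key repeats, so the effective keystream is 32 66 be 32 66 be 32.
byte 0: 52 XOR 32 = 60
byte 1: c3 XOR 66 = a5
byte 2: ca XOR be = 74
byte 3: 4c XOR 32 = 7e
byte 4: 8d XOR 66 = eb
byte 5: ca XOR be = 74
byte 6: e4 XOR 32 = d6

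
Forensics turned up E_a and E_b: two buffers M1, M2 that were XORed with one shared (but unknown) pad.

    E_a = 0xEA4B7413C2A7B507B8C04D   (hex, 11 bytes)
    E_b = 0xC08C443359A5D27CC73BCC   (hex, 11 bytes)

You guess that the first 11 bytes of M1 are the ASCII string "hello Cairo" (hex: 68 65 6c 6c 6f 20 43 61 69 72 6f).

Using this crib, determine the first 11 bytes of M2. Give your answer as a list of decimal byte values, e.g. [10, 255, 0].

First, E_a ⊕ E_b = (M1 ⊕ K) ⊕ (M2 ⊕ K) = M1 ⊕ M2, so the key drops out. Then M2 = (M1 ⊕ M2) ⊕ M1 over the first 11 bytes.
byte 0: (ea XOR c0) XOR 68 = 2a XOR 68 = 42
byte 1: (4b XOR 8c) XOR 65 = c7 XOR 65 = a2
byte 2: (74 XOR 44) XOR 6c = 30 XOR 6c = 5c
byte 3: (13 XOR 33) XOR 6c = 20 XOR 6c = 4c
byte 4: (c2 XOR 59) XOR 6f = 9b XOR 6f = f4
byte 5: (a7 XOR a5) XOR 20 = 02 XOR 20 = 22
byte 6: (b5 XOR d2) XOR 43 = 67 XOR 43 = 24
byte 7: (07 XOR 7c) XOR 61 = 7b XOR 61 = 1a
byte 8: (b8 XOR c7) XOR 69 = 7f XOR 69 = 16
byte 9: (c0 XOR 3b) XOR 72 = fb XOR 72 = 89
byte 10: (4d XOR cc) XOR 6f = 81 XOR 6f = ee

[66, 162, 92, 76, 244, 34, 36, 26, 22, 137, 238]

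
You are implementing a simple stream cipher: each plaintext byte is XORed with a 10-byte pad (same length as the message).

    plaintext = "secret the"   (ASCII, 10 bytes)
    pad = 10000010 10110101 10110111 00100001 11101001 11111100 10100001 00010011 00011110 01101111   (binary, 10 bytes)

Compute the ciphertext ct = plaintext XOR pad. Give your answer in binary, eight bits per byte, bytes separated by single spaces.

11110001 11010000 11010100 01010011 10001100 10001000 10000001 01100111 01110110 00001010

73 xor 82 = f1
65 xor b5 = d0
63 xor b7 = d4
72 xor 21 = 53
65 xor e9 = 8c
74 xor fc = 88
20 xor a1 = 81
74 xor 13 = 67
68 xor 1e = 76
65 xor 6f = 0a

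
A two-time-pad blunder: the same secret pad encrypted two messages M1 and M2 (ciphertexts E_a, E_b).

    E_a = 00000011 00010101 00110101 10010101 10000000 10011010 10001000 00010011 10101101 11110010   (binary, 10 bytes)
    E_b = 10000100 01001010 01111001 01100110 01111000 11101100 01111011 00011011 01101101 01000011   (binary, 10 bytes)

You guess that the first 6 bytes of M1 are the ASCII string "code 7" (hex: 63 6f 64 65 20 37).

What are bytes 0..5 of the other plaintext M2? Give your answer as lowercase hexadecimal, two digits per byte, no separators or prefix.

First, E_a ⊕ E_b = (M1 ⊕ K) ⊕ (M2 ⊕ K) = M1 ⊕ M2, so the key drops out. Then M2 = (M1 ⊕ M2) ⊕ M1 over the first 6 bytes.
byte 0: (03 ^ 84) ^ 63 = 87 ^ 63 = e4
byte 1: (15 ^ 4a) ^ 6f = 5f ^ 6f = 30
byte 2: (35 ^ 79) ^ 64 = 4c ^ 64 = 28
byte 3: (95 ^ 66) ^ 65 = f3 ^ 65 = 96
byte 4: (80 ^ 78) ^ 20 = f8 ^ 20 = d8
byte 5: (9a ^ ec) ^ 37 = 76 ^ 37 = 41

e4302896d841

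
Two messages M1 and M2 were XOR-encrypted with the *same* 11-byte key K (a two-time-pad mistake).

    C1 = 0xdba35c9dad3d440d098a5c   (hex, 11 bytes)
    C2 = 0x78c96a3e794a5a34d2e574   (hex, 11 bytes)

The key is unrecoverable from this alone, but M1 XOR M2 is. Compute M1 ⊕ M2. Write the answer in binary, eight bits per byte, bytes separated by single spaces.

C1 ⊕ C2 = (M1 ⊕ K) ⊕ (M2 ⊕ K) = M1 ⊕ M2 — the shared key cancels under XOR.
db XOR 78 = a3
a3 XOR c9 = 6a
5c XOR 6a = 36
9d XOR 3e = a3
ad XOR 79 = d4
3d XOR 4a = 77
44 XOR 5a = 1e
0d XOR 34 = 39
09 XOR d2 = db
8a XOR e5 = 6f
5c XOR 74 = 28

10100011 01101010 00110110 10100011 11010100 01110111 00011110 00111001 11011011 01101111 00101000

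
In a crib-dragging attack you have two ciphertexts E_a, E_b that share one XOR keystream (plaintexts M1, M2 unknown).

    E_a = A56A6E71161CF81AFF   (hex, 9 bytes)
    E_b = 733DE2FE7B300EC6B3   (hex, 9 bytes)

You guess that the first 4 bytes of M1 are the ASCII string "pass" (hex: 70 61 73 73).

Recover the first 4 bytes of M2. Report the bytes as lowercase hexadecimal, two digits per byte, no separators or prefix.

First, E_a ⊕ E_b = (M1 ⊕ K) ⊕ (M2 ⊕ K) = M1 ⊕ M2, so the key drops out. Then M2 = (M1 ⊕ M2) ⊕ M1 over the first 4 bytes.
byte 0: (a5 xor 73) xor 70 = d6 xor 70 = a6
byte 1: (6a xor 3d) xor 61 = 57 xor 61 = 36
byte 2: (6e xor e2) xor 73 = 8c xor 73 = ff
byte 3: (71 xor fe) xor 73 = 8f xor 73 = fc

a636fffc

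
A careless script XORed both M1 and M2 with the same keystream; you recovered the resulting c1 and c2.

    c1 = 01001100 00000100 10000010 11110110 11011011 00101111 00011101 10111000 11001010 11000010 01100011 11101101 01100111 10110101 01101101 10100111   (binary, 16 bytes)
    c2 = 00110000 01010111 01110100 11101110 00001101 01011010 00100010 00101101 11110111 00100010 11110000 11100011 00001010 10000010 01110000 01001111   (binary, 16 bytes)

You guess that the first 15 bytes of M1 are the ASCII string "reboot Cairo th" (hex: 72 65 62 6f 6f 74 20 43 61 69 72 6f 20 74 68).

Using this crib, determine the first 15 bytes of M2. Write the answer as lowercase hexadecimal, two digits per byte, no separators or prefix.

0e369477b9011fd65c89e1614d4375

First, c1 ⊕ c2 = (M1 ⊕ K) ⊕ (M2 ⊕ K) = M1 ⊕ M2, so the key drops out. Then M2 = (M1 ⊕ M2) ⊕ M1 over the first 15 bytes.
byte 0: (4c ^ 30) ^ 72 = 7c ^ 72 = 0e
byte 1: (04 ^ 57) ^ 65 = 53 ^ 65 = 36
byte 2: (82 ^ 74) ^ 62 = f6 ^ 62 = 94
byte 3: (f6 ^ ee) ^ 6f = 18 ^ 6f = 77
byte 4: (db ^ 0d) ^ 6f = d6 ^ 6f = b9
byte 5: (2f ^ 5a) ^ 74 = 75 ^ 74 = 01
byte 6: (1d ^ 22) ^ 20 = 3f ^ 20 = 1f
byte 7: (b8 ^ 2d) ^ 43 = 95 ^ 43 = d6
byte 8: (ca ^ f7) ^ 61 = 3d ^ 61 = 5c
byte 9: (c2 ^ 22) ^ 69 = e0 ^ 69 = 89
byte 10: (63 ^ f0) ^ 72 = 93 ^ 72 = e1
byte 11: (ed ^ e3) ^ 6f = 0e ^ 6f = 61
byte 12: (67 ^ 0a) ^ 20 = 6d ^ 20 = 4d
byte 13: (b5 ^ 82) ^ 74 = 37 ^ 74 = 43
byte 14: (6d ^ 70) ^ 68 = 1d ^ 68 = 75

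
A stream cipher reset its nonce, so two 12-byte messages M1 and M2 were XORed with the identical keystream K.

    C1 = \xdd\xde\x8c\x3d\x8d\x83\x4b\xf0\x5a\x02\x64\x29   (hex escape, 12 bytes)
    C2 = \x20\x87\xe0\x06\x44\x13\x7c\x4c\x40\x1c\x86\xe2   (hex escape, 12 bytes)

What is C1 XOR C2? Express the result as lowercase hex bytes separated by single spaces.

fd 59 6c 3b c9 90 37 bc 1a 1e e2 cb

C1 ⊕ C2 = (M1 ⊕ K) ⊕ (M2 ⊕ K) = M1 ⊕ M2 — the shared key cancels under XOR.
dd ⊕ 20 = fd
de ⊕ 87 = 59
8c ⊕ e0 = 6c
3d ⊕ 06 = 3b
8d ⊕ 44 = c9
83 ⊕ 13 = 90
4b ⊕ 7c = 37
f0 ⊕ 4c = bc
5a ⊕ 40 = 1a
02 ⊕ 1c = 1e
64 ⊕ 86 = e2
29 ⊕ e2 = cb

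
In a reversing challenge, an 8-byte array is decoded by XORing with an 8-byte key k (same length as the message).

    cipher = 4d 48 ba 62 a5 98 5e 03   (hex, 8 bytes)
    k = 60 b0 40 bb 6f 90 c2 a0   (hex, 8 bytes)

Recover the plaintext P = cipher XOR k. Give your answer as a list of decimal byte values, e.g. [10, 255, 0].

XOR is its own inverse, so applying the key byte-wise gives the result directly.
byte 0: 01001101 XOR 01100000 = 00101101
byte 1: 01001000 XOR 10110000 = 11111000
byte 2: 10111010 XOR 01000000 = 11111010
byte 3: 01100010 XOR 10111011 = 11011001
byte 4: 10100101 XOR 01101111 = 11001010
byte 5: 10011000 XOR 10010000 = 00001000
byte 6: 01011110 XOR 11000010 = 10011100
byte 7: 00000011 XOR 10100000 = 10100011

[45, 248, 250, 217, 202, 8, 156, 163]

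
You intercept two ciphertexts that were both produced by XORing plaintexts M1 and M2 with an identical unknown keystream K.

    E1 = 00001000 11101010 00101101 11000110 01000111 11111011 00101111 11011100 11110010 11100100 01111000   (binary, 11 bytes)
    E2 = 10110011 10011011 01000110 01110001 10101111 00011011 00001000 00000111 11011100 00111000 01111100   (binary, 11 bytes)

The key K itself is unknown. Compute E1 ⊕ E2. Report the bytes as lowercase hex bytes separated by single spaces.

E1 ⊕ E2 = (M1 ⊕ K) ⊕ (M2 ⊕ K) = M1 ⊕ M2 — the shared key cancels under XOR.
08 ^ b3 = bb
ea ^ 9b = 71
2d ^ 46 = 6b
c6 ^ 71 = b7
47 ^ af = e8
fb ^ 1b = e0
2f ^ 08 = 27
dc ^ 07 = db
f2 ^ dc = 2e
e4 ^ 38 = dc
78 ^ 7c = 04

bb 71 6b b7 e8 e0 27 db 2e dc 04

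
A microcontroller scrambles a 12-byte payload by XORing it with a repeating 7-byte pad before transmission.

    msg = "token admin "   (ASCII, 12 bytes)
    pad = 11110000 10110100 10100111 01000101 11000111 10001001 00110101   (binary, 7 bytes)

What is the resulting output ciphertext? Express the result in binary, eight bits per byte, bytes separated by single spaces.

The 7-byte key repeats, so the effective keystream is f0 b4 a7 45 c7 89 35 f0 b4 a7 45 c7.
byte 0: 01110100 XOR 11110000 = 10000100
byte 1: 01101111 XOR 10110100 = 11011011
byte 2: 01101011 XOR 10100111 = 11001100
byte 3: 01100101 XOR 01000101 = 00100000
byte 4: 01101110 XOR 11000111 = 10101001
byte 5: 00100000 XOR 10001001 = 10101001
byte 6: 01100001 XOR 00110101 = 01010100
byte 7: 01100100 XOR 11110000 = 10010100
byte 8: 01101101 XOR 10110100 = 11011001
byte 9: 01101001 XOR 10100111 = 11001110
byte 10: 01101110 XOR 01000101 = 00101011
byte 11: 00100000 XOR 11000111 = 11100111

10000100 11011011 11001100 00100000 10101001 10101001 01010100 10010100 11011001 11001110 00101011 11100111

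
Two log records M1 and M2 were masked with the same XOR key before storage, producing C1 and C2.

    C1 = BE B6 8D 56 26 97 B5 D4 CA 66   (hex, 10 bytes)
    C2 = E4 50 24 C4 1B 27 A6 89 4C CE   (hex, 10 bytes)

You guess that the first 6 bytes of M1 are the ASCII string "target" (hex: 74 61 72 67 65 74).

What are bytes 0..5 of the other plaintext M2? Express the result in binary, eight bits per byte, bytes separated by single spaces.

00101110 10000111 11011011 11110101 01011000 11000100

First, C1 ⊕ C2 = (M1 ⊕ K) ⊕ (M2 ⊕ K) = M1 ⊕ M2, so the key drops out. Then M2 = (M1 ⊕ M2) ⊕ M1 over the first 6 bytes.
byte 0: (be XOR e4) XOR 74 = 5a XOR 74 = 2e
byte 1: (b6 XOR 50) XOR 61 = e6 XOR 61 = 87
byte 2: (8d XOR 24) XOR 72 = a9 XOR 72 = db
byte 3: (56 XOR c4) XOR 67 = 92 XOR 67 = f5
byte 4: (26 XOR 1b) XOR 65 = 3d XOR 65 = 58
byte 5: (97 XOR 27) XOR 74 = b0 XOR 74 = c4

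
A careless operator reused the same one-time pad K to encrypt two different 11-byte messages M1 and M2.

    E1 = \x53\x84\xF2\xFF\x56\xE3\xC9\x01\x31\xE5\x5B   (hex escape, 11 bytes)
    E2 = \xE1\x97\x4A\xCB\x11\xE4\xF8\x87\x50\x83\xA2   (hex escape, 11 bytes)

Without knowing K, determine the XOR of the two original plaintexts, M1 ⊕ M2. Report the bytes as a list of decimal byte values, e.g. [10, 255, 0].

[178, 19, 184, 52, 71, 7, 49, 134, 97, 102, 249]

E1 ⊕ E2 = (M1 ⊕ K) ⊕ (M2 ⊕ K) = M1 ⊕ M2 — the shared key cancels under XOR.
 83 XOR 225 = 178
132 XOR 151 =  19
242 XOR  74 = 184
255 XOR 203 =  52
 86 XOR  17 =  71
227 XOR 228 =   7
201 XOR 248 =  49
  1 XOR 135 = 134
 49 XOR  80 =  97
229 XOR 131 = 102
 91 XOR 162 = 249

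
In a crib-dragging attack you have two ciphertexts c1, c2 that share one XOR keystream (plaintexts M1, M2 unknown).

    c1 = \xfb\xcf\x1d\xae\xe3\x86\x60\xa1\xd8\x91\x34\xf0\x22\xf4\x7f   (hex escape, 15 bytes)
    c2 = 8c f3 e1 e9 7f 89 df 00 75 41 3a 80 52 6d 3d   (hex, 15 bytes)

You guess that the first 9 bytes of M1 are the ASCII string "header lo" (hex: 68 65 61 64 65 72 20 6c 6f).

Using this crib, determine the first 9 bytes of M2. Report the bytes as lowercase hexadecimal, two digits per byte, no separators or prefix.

1f599d23f97d9fcdc2

First, c1 ⊕ c2 = (M1 ⊕ K) ⊕ (M2 ⊕ K) = M1 ⊕ M2, so the key drops out. Then M2 = (M1 ⊕ M2) ⊕ M1 over the first 9 bytes.
byte 0: (fb ^ 8c) ^ 68 = 77 ^ 68 = 1f
byte 1: (cf ^ f3) ^ 65 = 3c ^ 65 = 59
byte 2: (1d ^ e1) ^ 61 = fc ^ 61 = 9d
byte 3: (ae ^ e9) ^ 64 = 47 ^ 64 = 23
byte 4: (e3 ^ 7f) ^ 65 = 9c ^ 65 = f9
byte 5: (86 ^ 89) ^ 72 = 0f ^ 72 = 7d
byte 6: (60 ^ df) ^ 20 = bf ^ 20 = 9f
byte 7: (a1 ^ 00) ^ 6c = a1 ^ 6c = cd
byte 8: (d8 ^ 75) ^ 6f = ad ^ 6f = c2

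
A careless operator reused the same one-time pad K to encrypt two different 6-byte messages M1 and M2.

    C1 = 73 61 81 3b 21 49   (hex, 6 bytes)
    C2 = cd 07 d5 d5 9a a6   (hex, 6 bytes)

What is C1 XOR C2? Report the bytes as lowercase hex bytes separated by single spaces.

C1 ⊕ C2 = (M1 ⊕ K) ⊕ (M2 ⊕ K) = M1 ⊕ M2 — the shared key cancels under XOR.
73 xor cd = be
61 xor 07 = 66
81 xor d5 = 54
3b xor d5 = ee
21 xor 9a = bb
49 xor a6 = ef

be 66 54 ee bb ef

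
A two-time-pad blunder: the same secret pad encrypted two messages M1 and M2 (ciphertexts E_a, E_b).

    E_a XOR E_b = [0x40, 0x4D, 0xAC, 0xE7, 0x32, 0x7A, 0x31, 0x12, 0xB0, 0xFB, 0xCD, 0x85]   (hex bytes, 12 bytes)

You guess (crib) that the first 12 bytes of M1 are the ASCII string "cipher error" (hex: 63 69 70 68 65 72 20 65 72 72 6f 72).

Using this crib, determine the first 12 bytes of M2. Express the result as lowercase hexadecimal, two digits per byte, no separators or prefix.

2324dc8f57081177c289a2f7

Since E_a ⊕ E_b = M1 ⊕ M2, XORing with the guessed M1 bytes yields the corresponding M2 bytes: M2 = (E_a ⊕ E_b) ⊕ M1.
byte 0: 01000000 XOR 01100011 = 00100011
byte 1: 01001101 XOR 01101001 = 00100100
byte 2: 10101100 XOR 01110000 = 11011100
byte 3: 11100111 XOR 01101000 = 10001111
byte 4: 00110010 XOR 01100101 = 01010111
byte 5: 01111010 XOR 01110010 = 00001000
byte 6: 00110001 XOR 00100000 = 00010001
byte 7: 00010010 XOR 01100101 = 01110111
byte 8: 10110000 XOR 01110010 = 11000010
byte 9: 11111011 XOR 01110010 = 10001001
byte 10: 11001101 XOR 01101111 = 10100010
byte 11: 10000101 XOR 01110010 = 11110111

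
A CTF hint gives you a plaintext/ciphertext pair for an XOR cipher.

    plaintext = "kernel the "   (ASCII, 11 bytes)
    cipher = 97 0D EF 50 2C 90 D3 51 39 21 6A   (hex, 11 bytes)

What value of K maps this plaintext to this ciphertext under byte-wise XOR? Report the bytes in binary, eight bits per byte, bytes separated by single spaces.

Since cipher = plaintext ⊕ K, XORing both sides with plaintext gives K = plaintext ⊕ cipher.
6b XOR 97 = fc
65 XOR 0d = 68
72 XOR ef = 9d
6e XOR 50 = 3e
65 XOR 2c = 49
6c XOR 90 = fc
20 XOR d3 = f3
74 XOR 51 = 25
68 XOR 39 = 51
65 XOR 21 = 44
20 XOR 6a = 4a

11111100 01101000 10011101 00111110 01001001 11111100 11110011 00100101 01010001 01000100 01001010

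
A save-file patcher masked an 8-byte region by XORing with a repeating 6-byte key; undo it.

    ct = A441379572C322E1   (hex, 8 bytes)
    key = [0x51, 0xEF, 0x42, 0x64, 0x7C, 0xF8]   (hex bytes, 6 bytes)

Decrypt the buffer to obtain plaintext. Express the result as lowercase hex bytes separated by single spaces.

The 6-byte key repeats, so the effective keystream is 51 ef 42 64 7c f8 51 ef.
byte 0: a4 xor 51 = f5
byte 1: 41 xor ef = ae
byte 2: 37 xor 42 = 75
byte 3: 95 xor 64 = f1
byte 4: 72 xor 7c = 0e
byte 5: c3 xor f8 = 3b
byte 6: 22 xor 51 = 73
byte 7: e1 xor ef = 0e

f5 ae 75 f1 0e 3b 73 0e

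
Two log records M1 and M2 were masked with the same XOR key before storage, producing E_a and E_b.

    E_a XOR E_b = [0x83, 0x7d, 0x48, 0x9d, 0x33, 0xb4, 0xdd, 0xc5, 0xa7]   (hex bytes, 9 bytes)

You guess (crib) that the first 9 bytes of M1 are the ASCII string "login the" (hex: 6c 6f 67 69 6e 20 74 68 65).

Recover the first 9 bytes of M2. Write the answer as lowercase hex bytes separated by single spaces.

ef 12 2f f4 5d 94 a9 ad c2

Since E_a ⊕ E_b = M1 ⊕ M2, XORing with the guessed M1 bytes yields the corresponding M2 bytes: M2 = (E_a ⊕ E_b) ⊕ M1.
83 ^ 6c = ef
7d ^ 6f = 12
48 ^ 67 = 2f
9d ^ 69 = f4
33 ^ 6e = 5d
b4 ^ 20 = 94
dd ^ 74 = a9
c5 ^ 68 = ad
a7 ^ 65 = c2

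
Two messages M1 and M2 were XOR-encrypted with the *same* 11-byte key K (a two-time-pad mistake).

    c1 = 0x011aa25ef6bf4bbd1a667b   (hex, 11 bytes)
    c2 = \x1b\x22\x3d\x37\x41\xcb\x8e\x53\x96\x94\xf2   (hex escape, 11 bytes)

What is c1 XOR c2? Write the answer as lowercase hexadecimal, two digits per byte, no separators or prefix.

1a389f69b774c5ee8cf289

c1 ⊕ c2 = (M1 ⊕ K) ⊕ (M2 ⊕ K) = M1 ⊕ M2 — the shared key cancels under XOR.
01 ⊕ 1b = 1a
1a ⊕ 22 = 38
a2 ⊕ 3d = 9f
5e ⊕ 37 = 69
f6 ⊕ 41 = b7
bf ⊕ cb = 74
4b ⊕ 8e = c5
bd ⊕ 53 = ee
1a ⊕ 96 = 8c
66 ⊕ 94 = f2
7b ⊕ f2 = 89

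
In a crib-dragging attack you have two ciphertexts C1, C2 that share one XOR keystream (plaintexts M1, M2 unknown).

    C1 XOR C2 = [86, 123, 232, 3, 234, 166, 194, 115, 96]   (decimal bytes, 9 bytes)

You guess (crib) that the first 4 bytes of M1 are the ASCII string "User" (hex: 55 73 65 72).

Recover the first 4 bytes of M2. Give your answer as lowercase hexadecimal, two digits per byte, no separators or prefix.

Since C1 ⊕ C2 = M1 ⊕ M2, XORing with the guessed M1 bytes yields the corresponding M2 bytes: M2 = (C1 ⊕ C2) ⊕ M1.
56 ^ 55 = 03
7b ^ 73 = 08
e8 ^ 65 = 8d
03 ^ 72 = 71

03088d71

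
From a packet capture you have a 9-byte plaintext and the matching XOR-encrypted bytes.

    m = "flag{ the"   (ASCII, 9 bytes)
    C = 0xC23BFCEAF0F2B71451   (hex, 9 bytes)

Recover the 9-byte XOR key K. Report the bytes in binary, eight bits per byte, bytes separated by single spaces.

Since C = m ⊕ K, XORing both sides with m gives K = m ⊕ C.
102 xor 194 = 164
108 xor  59 =  87
 97 xor 252 = 157
103 xor 234 = 141
123 xor 240 = 139
 32 xor 242 = 210
116 xor 183 = 195
104 xor  20 = 124
101 xor  81 =  52

10100100 01010111 10011101 10001101 10001011 11010010 11000011 01111100 00110100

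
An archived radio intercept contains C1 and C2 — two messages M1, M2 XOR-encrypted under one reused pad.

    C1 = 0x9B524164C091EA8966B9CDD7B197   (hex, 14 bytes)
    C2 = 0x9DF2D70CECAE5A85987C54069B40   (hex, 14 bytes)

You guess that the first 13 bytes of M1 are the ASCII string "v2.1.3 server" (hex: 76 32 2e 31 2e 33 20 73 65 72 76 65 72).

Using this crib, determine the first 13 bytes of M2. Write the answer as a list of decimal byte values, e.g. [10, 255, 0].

First, C1 ⊕ C2 = (M1 ⊕ K) ⊕ (M2 ⊕ K) = M1 ⊕ M2, so the key drops out. Then M2 = (M1 ⊕ M2) ⊕ M1 over the first 13 bytes.
byte 0: (9b xor 9d) xor 76 = 06 xor 76 = 70
byte 1: (52 xor f2) xor 32 = a0 xor 32 = 92
byte 2: (41 xor d7) xor 2e = 96 xor 2e = b8
byte 3: (64 xor 0c) xor 31 = 68 xor 31 = 59
byte 4: (c0 xor ec) xor 2e = 2c xor 2e = 02
byte 5: (91 xor ae) xor 33 = 3f xor 33 = 0c
byte 6: (ea xor 5a) xor 20 = b0 xor 20 = 90
byte 7: (89 xor 85) xor 73 = 0c xor 73 = 7f
byte 8: (66 xor 98) xor 65 = fe xor 65 = 9b
byte 9: (b9 xor 7c) xor 72 = c5 xor 72 = b7
byte 10: (cd xor 54) xor 76 = 99 xor 76 = ef
byte 11: (d7 xor 06) xor 65 = d1 xor 65 = b4
byte 12: (b1 xor 9b) xor 72 = 2a xor 72 = 58

[112, 146, 184, 89, 2, 12, 144, 127, 155, 183, 239, 180, 88]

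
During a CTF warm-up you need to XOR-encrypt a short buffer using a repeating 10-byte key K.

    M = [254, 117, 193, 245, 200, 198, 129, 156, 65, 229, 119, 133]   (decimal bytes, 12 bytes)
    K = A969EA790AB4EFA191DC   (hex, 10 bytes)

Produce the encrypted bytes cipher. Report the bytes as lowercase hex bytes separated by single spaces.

The 10-byte key repeats, so the effective keystream is a9 69 ea 79 0a b4 ef a1 91 dc a9 69.
byte 0: fe ^ a9 = 57
byte 1: 75 ^ 69 = 1c
byte 2: c1 ^ ea = 2b
byte 3: f5 ^ 79 = 8c
byte 4: c8 ^ 0a = c2
byte 5: c6 ^ b4 = 72
byte 6: 81 ^ ef = 6e
byte 7: 9c ^ a1 = 3d
byte 8: 41 ^ 91 = d0
byte 9: e5 ^ dc = 39
byte 10: 77 ^ a9 = de
byte 11: 85 ^ 69 = ec

57 1c 2b 8c c2 72 6e 3d d0 39 de ec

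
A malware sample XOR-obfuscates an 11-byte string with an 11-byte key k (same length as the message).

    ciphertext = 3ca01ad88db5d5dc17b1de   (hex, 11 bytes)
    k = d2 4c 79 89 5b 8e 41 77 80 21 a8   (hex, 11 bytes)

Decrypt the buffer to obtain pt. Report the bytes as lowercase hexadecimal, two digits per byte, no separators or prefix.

eeec6351d63b94ab979076

3c ⊕ d2 = ee
a0 ⊕ 4c = ec
1a ⊕ 79 = 63
d8 ⊕ 89 = 51
8d ⊕ 5b = d6
b5 ⊕ 8e = 3b
d5 ⊕ 41 = 94
dc ⊕ 77 = ab
17 ⊕ 80 = 97
b1 ⊕ 21 = 90
de ⊕ a8 = 76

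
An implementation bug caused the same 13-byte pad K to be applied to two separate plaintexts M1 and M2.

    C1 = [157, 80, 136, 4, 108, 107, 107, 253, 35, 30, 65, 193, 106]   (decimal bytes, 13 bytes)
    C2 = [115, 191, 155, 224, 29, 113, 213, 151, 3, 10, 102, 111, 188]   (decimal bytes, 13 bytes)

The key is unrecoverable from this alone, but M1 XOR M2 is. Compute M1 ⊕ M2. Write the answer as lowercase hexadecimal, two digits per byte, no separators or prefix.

C1 ⊕ C2 = (M1 ⊕ K) ⊕ (M2 ⊕ K) = M1 ⊕ M2 — the shared key cancels under XOR.
9d xor 73 = ee
50 xor bf = ef
88 xor 9b = 13
04 xor e0 = e4
6c xor 1d = 71
6b xor 71 = 1a
6b xor d5 = be
fd xor 97 = 6a
23 xor 03 = 20
1e xor 0a = 14
41 xor 66 = 27
c1 xor 6f = ae
6a xor bc = d6

eeef13e4711abe6a201427aed6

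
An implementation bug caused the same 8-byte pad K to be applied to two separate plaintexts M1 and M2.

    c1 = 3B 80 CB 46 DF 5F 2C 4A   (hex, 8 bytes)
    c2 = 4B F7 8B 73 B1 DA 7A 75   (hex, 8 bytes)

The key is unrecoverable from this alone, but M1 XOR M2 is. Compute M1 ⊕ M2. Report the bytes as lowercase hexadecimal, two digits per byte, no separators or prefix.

c1 ⊕ c2 = (M1 ⊕ K) ⊕ (M2 ⊕ K) = M1 ⊕ M2 — the shared key cancels under XOR.
3b ^ 4b = 70
80 ^ f7 = 77
cb ^ 8b = 40
46 ^ 73 = 35
df ^ b1 = 6e
5f ^ da = 85
2c ^ 7a = 56
4a ^ 75 = 3f

707740356e85563f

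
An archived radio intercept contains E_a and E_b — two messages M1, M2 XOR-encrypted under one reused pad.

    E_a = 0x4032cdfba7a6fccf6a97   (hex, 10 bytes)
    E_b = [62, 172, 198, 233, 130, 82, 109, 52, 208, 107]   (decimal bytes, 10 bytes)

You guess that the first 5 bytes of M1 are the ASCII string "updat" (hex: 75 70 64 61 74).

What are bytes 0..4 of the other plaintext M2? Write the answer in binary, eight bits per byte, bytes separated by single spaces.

First, E_a ⊕ E_b = (M1 ⊕ K) ⊕ (M2 ⊕ K) = M1 ⊕ M2, so the key drops out. Then M2 = (M1 ⊕ M2) ⊕ M1 over the first 5 bytes.
byte 0: (40 ^ 3e) ^ 75 = 7e ^ 75 = 0b
byte 1: (32 ^ ac) ^ 70 = 9e ^ 70 = ee
byte 2: (cd ^ c6) ^ 64 = 0b ^ 64 = 6f
byte 3: (fb ^ e9) ^ 61 = 12 ^ 61 = 73
byte 4: (a7 ^ 82) ^ 74 = 25 ^ 74 = 51

00001011 11101110 01101111 01110011 01010001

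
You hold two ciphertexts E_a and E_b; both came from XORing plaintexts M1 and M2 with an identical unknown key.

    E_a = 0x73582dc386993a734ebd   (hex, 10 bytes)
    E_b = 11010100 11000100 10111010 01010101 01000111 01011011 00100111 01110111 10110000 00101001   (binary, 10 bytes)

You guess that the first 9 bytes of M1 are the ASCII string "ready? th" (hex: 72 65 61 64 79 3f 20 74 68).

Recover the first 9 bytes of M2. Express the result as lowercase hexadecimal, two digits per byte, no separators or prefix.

First, E_a ⊕ E_b = (M1 ⊕ K) ⊕ (M2 ⊕ K) = M1 ⊕ M2, so the key drops out. Then M2 = (M1 ⊕ M2) ⊕ M1 over the first 9 bytes.
byte 0: (73 ⊕ d4) ⊕ 72 = a7 ⊕ 72 = d5
byte 1: (58 ⊕ c4) ⊕ 65 = 9c ⊕ 65 = f9
byte 2: (2d ⊕ ba) ⊕ 61 = 97 ⊕ 61 = f6
byte 3: (c3 ⊕ 55) ⊕ 64 = 96 ⊕ 64 = f2
byte 4: (86 ⊕ 47) ⊕ 79 = c1 ⊕ 79 = b8
byte 5: (99 ⊕ 5b) ⊕ 3f = c2 ⊕ 3f = fd
byte 6: (3a ⊕ 27) ⊕ 20 = 1d ⊕ 20 = 3d
byte 7: (73 ⊕ 77) ⊕ 74 = 04 ⊕ 74 = 70
byte 8: (4e ⊕ b0) ⊕ 68 = fe ⊕ 68 = 96

d5f9f6f2b8fd3d7096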